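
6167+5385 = 11552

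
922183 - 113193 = 808990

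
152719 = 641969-489250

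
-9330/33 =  - 3110/11 = -282.73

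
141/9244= 141/9244 = 0.02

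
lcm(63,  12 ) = 252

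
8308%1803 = 1096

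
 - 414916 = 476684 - 891600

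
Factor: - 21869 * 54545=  - 5^1*19^1*1151^1*10909^1=- 1192844605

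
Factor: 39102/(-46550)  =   - 21/25 = - 3^1*5^( - 2) * 7^1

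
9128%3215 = 2698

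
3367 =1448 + 1919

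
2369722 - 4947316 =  - 2577594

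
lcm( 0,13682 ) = 0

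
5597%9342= 5597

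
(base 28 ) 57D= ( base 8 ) 10041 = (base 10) 4129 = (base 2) 1000000100001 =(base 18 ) CD7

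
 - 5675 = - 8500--2825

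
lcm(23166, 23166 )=23166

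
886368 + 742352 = 1628720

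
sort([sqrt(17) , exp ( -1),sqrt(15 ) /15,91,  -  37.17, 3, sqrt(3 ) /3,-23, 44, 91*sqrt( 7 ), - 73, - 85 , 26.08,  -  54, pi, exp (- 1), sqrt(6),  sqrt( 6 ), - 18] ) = [ - 85, - 73,  -  54, - 37.17, - 23, - 18, sqrt(15)/15, exp(-1), exp( - 1), sqrt(3) /3, sqrt( 6),  sqrt ( 6) , 3, pi, sqrt( 17), 26.08, 44 , 91, 91 *sqrt( 7 ) ]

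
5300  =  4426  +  874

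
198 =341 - 143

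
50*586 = 29300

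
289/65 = 289/65=4.45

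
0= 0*1940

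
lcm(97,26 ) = 2522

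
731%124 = 111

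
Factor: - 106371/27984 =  - 2^( - 4)  *  3^1*11^( - 1)*223^1 =-  669/176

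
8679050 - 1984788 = 6694262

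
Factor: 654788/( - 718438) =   -  2^1*7^(-2)*7331^ (-1 )*163697^1 = - 327394/359219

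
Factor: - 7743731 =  - 7743731^1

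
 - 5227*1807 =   -  9445189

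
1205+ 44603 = 45808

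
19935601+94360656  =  114296257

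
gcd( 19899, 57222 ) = 99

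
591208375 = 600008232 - 8799857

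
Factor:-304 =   -  2^4 *19^1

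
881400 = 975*904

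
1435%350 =35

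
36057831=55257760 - 19199929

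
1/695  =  1/695 = 0.00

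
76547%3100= 2147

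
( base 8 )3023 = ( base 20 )3HF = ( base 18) 4E7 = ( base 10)1555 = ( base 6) 11111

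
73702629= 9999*7371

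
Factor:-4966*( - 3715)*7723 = 142479232870 = 2^1*5^1*13^1*191^1*743^1*7723^1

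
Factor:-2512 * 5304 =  - 13323648 = -2^7*3^1*13^1 *17^1 * 157^1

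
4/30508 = 1/7627 = 0.00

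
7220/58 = 3610/29 = 124.48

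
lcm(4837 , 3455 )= 24185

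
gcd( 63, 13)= 1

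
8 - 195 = -187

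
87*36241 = 3152967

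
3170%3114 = 56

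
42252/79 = 42252/79 = 534.84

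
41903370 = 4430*9459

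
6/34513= 6/34513 = 0.00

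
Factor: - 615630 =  - 2^1*3^1*5^1 * 20521^1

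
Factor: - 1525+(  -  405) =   -  1930 = - 2^1*5^1 * 193^1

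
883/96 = 883/96  =  9.20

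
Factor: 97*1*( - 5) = -5^1*97^1 = - 485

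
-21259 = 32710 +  - 53969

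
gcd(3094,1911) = 91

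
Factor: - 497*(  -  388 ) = 2^2*7^1*71^1*97^1 =192836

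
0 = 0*35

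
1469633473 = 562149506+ 907483967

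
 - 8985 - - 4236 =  - 4749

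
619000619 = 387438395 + 231562224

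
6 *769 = 4614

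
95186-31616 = 63570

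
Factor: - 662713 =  - 662713^1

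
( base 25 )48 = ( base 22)4K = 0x6c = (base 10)108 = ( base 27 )40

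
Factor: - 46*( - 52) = 2392 = 2^3*13^1 * 23^1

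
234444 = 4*58611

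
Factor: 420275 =5^2*16811^1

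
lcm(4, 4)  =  4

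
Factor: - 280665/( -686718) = 385/942 =2^( - 1 ) * 3^( - 1 )*5^1 * 7^1*11^1*157^ (-1) 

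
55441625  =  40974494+14467131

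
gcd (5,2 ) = 1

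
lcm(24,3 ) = 24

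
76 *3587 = 272612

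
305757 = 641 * 477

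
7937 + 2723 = 10660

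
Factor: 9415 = 5^1*7^1*269^1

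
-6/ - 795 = 2/265 = 0.01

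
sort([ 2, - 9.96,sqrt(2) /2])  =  [ - 9.96, sqrt( 2)/2,  2]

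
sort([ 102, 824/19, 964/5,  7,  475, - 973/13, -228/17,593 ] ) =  [-973/13, - 228/17,  7, 824/19, 102,964/5,475, 593 ] 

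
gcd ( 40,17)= 1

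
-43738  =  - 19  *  2302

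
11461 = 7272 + 4189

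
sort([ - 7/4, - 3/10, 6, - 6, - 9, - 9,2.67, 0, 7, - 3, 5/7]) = [ - 9,-9, - 6, - 3, - 7/4, - 3/10, 0  ,  5/7,2.67,6,7 ] 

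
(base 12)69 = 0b1010001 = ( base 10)81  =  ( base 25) 36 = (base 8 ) 121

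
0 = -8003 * 0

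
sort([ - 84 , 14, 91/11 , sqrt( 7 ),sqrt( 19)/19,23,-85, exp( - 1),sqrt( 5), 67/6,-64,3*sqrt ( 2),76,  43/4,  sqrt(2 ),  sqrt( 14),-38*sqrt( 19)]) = [-38*sqrt( 19 ), - 85,  -  84,  -  64,  sqrt( 19 ) /19 , exp( - 1),  sqrt( 2 ) , sqrt(5),sqrt (7), sqrt( 14),3*sqrt( 2),91/11,43/4, 67/6, 14, 23,  76]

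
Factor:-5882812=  -2^2*13^1*113131^1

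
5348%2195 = 958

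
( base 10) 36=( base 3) 1100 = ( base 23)1D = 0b100100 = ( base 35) 11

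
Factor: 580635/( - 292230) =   -  759/382 = -2^ ( - 1)  *3^1*11^1*23^1*191^(-1 ) 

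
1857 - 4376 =-2519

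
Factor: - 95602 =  - 2^1*13^1 * 3677^1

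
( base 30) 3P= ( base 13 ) 8b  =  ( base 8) 163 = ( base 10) 115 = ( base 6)311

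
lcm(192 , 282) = 9024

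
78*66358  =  5175924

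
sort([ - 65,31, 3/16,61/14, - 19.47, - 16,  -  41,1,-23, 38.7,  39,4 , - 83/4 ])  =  [ - 65, - 41, - 23 , - 83/4 , - 19.47, - 16, 3/16, 1 , 4,61/14, 31, 38.7,  39 ] 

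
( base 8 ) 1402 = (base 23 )1AB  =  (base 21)1fe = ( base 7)2150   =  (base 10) 770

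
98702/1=98702 = 98702.00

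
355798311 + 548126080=903924391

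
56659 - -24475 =81134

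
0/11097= 0 = 0.00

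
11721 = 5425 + 6296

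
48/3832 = 6/479 = 0.01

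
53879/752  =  53879/752 = 71.65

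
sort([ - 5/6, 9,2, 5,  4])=[ - 5/6,  2, 4, 5,9] 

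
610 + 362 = 972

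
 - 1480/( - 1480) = 1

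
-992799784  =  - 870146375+  -  122653409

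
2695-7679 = - 4984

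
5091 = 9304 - 4213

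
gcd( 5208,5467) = 7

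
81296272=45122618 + 36173654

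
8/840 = 1/105 = 0.01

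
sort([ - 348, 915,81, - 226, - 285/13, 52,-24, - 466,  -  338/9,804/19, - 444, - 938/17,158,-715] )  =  [ - 715, - 466, - 444, - 348, - 226, - 938/17, - 338/9,-24, - 285/13, 804/19, 52,81,158,915 ] 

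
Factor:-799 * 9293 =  - 7425107 = - 17^1*47^1*9293^1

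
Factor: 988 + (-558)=430 =2^1*5^1*43^1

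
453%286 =167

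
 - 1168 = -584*2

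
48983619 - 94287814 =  - 45304195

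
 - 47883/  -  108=15961/36 = 443.36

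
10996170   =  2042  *5385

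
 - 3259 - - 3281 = 22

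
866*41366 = 35822956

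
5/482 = 5/482 =0.01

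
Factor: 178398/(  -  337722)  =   - 3^1*7^( -1)*43^(-1 )*53^1= -159/301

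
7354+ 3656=11010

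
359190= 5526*65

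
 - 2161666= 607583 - 2769249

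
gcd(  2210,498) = 2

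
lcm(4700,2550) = 239700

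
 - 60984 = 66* ( - 924 )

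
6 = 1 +5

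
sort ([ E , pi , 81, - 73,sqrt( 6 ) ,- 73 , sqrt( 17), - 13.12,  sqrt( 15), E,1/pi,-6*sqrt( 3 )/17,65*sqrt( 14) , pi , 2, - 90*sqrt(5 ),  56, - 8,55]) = [-90*sqrt ( 5 ),  -  73,-73, - 13.12, - 8,  -  6*sqrt( 3 )/17, 1/pi,2, sqrt( 6), E, E  ,  pi,pi, sqrt( 15),  sqrt( 17 ),55 , 56, 81,65 *sqrt( 14) ] 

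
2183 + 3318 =5501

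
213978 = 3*71326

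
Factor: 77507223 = 3^1*31^1*607^1*1373^1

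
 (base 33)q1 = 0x35B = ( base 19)274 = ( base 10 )859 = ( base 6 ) 3551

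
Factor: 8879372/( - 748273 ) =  - 2^2*17^1*130579^1*748273^ ( - 1 ) 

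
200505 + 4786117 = 4986622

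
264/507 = 88/169= 0.52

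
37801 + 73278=111079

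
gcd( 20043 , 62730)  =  153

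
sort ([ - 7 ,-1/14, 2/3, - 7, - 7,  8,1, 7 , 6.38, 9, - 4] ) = [ - 7,- 7, - 7, - 4, - 1/14, 2/3, 1,6.38, 7,8, 9]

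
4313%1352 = 257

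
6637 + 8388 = 15025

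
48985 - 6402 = 42583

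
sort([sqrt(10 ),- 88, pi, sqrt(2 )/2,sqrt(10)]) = [ - 88, sqrt ( 2 ) /2, pi, sqrt (10 ), sqrt( 10 )]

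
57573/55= 57573/55 = 1046.78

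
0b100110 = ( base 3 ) 1102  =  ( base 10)38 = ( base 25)1d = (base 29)19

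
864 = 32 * 27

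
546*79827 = 43585542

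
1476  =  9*164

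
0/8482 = 0  =  0.00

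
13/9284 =13/9284 = 0.00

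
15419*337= 5196203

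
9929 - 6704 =3225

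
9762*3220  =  31433640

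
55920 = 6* 9320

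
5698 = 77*74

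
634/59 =634/59=10.75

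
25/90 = 5/18 = 0.28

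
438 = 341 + 97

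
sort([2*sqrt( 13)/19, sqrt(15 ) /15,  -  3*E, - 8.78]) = [-8.78 ,  -  3*E, sqrt(15 )/15, 2*sqrt( 13) /19] 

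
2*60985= 121970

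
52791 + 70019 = 122810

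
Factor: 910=2^1*5^1*7^1 * 13^1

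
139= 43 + 96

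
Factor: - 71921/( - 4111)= 23^1 * 53^1 *59^1*4111^( - 1 )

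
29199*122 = 3562278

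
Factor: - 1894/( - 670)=947/335=   5^( - 1) *67^(  -  1 )*947^1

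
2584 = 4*646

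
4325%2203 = 2122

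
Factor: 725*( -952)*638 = - 2^4*5^2 *7^1*11^1*17^1*29^2 = - 440347600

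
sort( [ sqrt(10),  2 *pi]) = [ sqrt(10), 2*pi ] 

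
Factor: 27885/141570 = 13/66  =  2^( - 1) * 3^(-1)*11^( - 1) * 13^1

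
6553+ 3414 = 9967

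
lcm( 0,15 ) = 0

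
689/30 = 689/30 = 22.97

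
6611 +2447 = 9058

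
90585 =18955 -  - 71630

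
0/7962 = 0 = 0.00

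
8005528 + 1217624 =9223152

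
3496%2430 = 1066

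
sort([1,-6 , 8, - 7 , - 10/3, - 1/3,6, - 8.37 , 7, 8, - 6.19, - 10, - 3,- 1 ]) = [ - 10, - 8.37, - 7, - 6.19, - 6,-10/3, - 3, - 1  , - 1/3,1,6,7, 8,8 ] 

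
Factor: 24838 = 2^1*11^1*1129^1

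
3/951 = 1/317 = 0.00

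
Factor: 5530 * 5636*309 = 2^3*3^1 * 5^1*7^1*79^1 *103^1*1409^1 = 9630627720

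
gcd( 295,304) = 1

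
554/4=277/2 = 138.50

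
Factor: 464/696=2/3 = 2^1*3^(  -  1 )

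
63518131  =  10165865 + 53352266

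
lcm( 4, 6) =12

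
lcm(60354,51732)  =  362124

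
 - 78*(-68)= 5304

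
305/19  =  305/19 = 16.05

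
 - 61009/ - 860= 61009/860 =70.94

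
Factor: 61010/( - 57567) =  - 2^1*3^(- 1 ) * 5^1 * 31^(-1)*619^ (-1 )* 6101^1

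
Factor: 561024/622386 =64/71 = 2^6*71^ ( - 1) 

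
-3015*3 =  - 9045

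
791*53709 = 42483819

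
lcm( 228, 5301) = 21204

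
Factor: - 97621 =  - 41^1*2381^1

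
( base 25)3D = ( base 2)1011000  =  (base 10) 88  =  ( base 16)58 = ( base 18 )4g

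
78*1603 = 125034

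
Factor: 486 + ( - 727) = - 241^1 = -241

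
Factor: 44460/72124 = 3^2*5^1*73^( - 1) = 45/73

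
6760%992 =808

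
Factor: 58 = 2^1*29^1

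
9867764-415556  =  9452208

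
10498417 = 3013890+7484527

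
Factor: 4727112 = 2^3*3^1 *13^1*109^1*139^1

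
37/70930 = 37/70930=0.00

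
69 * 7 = 483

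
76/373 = 76/373 = 0.20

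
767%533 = 234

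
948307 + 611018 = 1559325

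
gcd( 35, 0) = 35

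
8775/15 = 585 = 585.00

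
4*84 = 336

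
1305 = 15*87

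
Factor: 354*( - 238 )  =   - 84252 = -2^2*3^1*7^1*17^1 * 59^1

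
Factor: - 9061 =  - 13^1*17^1*41^1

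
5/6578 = 5/6578 = 0.00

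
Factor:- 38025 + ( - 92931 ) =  - 2^2*3^1*7^1*1559^1= - 130956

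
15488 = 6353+9135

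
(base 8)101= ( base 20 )35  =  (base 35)1u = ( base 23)2j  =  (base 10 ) 65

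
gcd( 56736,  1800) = 72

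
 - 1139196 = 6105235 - 7244431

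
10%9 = 1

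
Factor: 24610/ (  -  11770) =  -23/11 = -11^(  -  1)*23^1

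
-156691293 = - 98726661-57964632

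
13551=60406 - 46855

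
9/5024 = 9/5024 = 0.00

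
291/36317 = 291/36317= 0.01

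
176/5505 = 176/5505 = 0.03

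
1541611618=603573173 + 938038445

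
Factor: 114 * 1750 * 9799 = 2^2*3^1*5^3*7^1*19^1*41^1*239^1=1954900500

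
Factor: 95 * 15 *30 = 42750 = 2^1*3^2 * 5^3* 19^1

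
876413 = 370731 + 505682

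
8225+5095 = 13320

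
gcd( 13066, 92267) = 1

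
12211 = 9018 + 3193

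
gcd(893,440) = 1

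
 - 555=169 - 724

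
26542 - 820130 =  -793588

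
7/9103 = 7/9103 = 0.00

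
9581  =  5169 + 4412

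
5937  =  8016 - 2079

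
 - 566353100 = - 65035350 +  - 501317750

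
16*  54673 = 874768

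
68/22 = 3 + 1/11 = 3.09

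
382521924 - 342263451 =40258473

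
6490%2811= 868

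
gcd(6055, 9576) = 7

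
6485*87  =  564195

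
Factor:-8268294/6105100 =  - 2^ ( - 1)*3^1*5^ ( - 2) * 83^1*16603^1*61051^(  -  1) = -4134147/3052550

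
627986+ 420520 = 1048506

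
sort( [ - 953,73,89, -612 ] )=[ -953, - 612,  73  ,  89] 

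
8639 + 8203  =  16842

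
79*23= 1817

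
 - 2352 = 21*(-112 )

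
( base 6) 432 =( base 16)a4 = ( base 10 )164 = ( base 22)7A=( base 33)4w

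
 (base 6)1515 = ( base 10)407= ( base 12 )29B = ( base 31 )D4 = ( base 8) 627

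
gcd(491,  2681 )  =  1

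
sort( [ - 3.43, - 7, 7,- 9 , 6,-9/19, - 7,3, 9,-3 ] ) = [- 9, - 7,-7, -3.43,-3,-9/19, 3, 6,7, 9]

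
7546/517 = 686/47 = 14.60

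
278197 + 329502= 607699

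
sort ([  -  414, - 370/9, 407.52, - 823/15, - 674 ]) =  [ - 674, - 414, - 823/15, - 370/9,  407.52]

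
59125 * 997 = 58947625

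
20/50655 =4/10131 = 0.00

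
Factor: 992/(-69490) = - 2^4*5^( - 1) * 31^1*6949^( - 1 )= - 496/34745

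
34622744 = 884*39166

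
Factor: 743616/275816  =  2^3*3^2 * 23^( - 1)*1291^1*1499^( - 1)  =  92952/34477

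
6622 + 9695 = 16317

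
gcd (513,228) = 57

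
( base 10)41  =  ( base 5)131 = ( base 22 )1J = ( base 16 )29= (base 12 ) 35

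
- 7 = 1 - 8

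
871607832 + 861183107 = 1732790939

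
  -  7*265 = -1855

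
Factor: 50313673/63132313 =23^1*37^1*1823^(  -  1)*34631^( - 1)*59123^1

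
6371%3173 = 25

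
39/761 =39/761  =  0.05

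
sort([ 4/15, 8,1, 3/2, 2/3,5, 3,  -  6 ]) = [ - 6, 4/15  ,  2/3, 1, 3/2, 3, 5, 8 ]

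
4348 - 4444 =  - 96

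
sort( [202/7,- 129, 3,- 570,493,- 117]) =[ - 570, - 129,-117  ,  3,202/7,493] 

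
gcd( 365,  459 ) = 1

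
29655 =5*5931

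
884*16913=14951092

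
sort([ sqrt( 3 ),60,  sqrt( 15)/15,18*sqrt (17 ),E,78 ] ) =[ sqrt(15) /15,sqrt( 3 ), E,60,18 * sqrt( 17 ), 78]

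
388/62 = 6 + 8/31 = 6.26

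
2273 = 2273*1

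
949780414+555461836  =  1505242250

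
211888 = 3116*68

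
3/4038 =1/1346=   0.00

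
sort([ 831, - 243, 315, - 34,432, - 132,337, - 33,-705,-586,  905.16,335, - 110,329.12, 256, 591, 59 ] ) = [  -  705,-586,-243,  -  132,- 110, - 34, - 33,  59,256, 315,329.12, 335,  337,432,  591, 831,905.16]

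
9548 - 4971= 4577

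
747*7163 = 5350761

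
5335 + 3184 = 8519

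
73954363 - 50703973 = 23250390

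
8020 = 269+7751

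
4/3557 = 4/3557 = 0.00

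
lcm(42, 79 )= 3318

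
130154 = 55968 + 74186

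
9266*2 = 18532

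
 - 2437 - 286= - 2723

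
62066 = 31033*2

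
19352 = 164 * 118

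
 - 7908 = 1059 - 8967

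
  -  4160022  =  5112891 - 9272913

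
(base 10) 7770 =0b1111001011010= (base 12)45B6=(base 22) g14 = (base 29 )96r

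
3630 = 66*55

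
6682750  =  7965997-1283247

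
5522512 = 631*8752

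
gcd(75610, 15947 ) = 1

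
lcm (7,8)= 56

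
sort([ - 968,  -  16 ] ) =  [ - 968,-16 ] 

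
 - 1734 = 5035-6769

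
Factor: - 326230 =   -  2^1*5^1*17^1*19^1*101^1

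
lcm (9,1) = 9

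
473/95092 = 473/95092 = 0.00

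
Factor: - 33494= -2^1 * 16747^1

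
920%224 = 24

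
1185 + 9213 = 10398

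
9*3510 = 31590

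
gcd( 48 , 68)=4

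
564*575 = 324300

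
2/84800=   1/42400= 0.00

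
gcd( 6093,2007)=9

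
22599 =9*2511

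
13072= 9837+3235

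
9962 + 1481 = 11443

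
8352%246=234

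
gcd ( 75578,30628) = 62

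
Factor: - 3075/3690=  - 5/6=-2^(-1)*3^( - 1 )* 5^1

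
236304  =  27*8752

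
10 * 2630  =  26300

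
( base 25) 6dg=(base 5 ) 112331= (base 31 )47U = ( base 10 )4091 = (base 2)111111111011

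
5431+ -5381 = 50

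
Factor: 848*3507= 2973936 = 2^4 *3^1*7^1 * 53^1 * 167^1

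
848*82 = 69536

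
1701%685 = 331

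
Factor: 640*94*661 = 2^8*5^1*47^1*661^1 = 39765760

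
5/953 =5/953=0.01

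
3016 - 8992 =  - 5976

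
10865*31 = 336815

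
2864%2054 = 810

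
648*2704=1752192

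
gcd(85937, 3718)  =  1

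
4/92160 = 1/23040  =  0.00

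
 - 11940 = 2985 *( - 4) 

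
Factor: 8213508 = 2^2 * 3^3*59^1*1289^1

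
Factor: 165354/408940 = 2^( - 1 )*3^1 * 5^( -1)*23^( - 1 ) *31^1 = 93/230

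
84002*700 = 58801400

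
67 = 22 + 45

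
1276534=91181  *14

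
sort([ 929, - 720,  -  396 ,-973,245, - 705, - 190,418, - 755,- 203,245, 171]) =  [ - 973,- 755, - 720, - 705, - 396,-203,-190,171,245, 245,418,929]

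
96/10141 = 96/10141 = 0.01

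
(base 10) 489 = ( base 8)751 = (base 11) 405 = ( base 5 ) 3424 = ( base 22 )105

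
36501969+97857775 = 134359744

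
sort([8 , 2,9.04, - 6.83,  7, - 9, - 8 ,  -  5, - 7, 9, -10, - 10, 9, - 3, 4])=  [-10, - 10, - 9 ,-8, - 7, - 6.83, - 5, - 3 , 2, 4,7,8,  9,9,9.04]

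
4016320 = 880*4564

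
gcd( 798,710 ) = 2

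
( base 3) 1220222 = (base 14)723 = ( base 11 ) 1066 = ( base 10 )1403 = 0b10101111011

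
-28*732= - 20496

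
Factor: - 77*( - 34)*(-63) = -164934 = -  2^1*3^2* 7^2*11^1 *17^1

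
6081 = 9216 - 3135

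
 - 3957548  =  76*(-52073 ) 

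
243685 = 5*48737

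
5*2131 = 10655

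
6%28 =6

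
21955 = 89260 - 67305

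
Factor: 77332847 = 17^1* 41^1 * 110951^1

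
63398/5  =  63398/5 = 12679.60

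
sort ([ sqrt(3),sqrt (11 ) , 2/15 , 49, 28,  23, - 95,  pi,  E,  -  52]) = [ - 95, -52,2/15,  sqrt( 3 ),E , pi,sqrt(11 ) , 23, 28,49]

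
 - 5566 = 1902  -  7468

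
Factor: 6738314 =2^1 * 11^1*53^1*5779^1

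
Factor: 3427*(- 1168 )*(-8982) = 2^5 * 3^2*23^1*73^1* 149^1*499^1 = 35952574752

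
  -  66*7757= - 511962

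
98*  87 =8526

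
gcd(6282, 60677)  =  1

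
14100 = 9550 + 4550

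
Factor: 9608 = 2^3 * 1201^1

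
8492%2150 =2042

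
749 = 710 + 39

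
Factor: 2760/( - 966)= - 2^2 * 5^1*7^( - 1 ) = -  20/7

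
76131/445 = 76131/445 = 171.08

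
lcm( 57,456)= 456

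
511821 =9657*53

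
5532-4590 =942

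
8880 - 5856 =3024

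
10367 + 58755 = 69122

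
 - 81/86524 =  - 1  +  86443/86524 = - 0.00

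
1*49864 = 49864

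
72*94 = 6768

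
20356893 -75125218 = -54768325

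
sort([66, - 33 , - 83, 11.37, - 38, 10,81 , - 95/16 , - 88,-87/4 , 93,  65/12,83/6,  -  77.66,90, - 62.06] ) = [ - 88, - 83, - 77.66, - 62.06, - 38, - 33, - 87/4, - 95/16, 65/12 , 10, 11.37,83/6 , 66, 81,90, 93]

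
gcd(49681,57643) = 1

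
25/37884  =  25/37884  =  0.00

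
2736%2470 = 266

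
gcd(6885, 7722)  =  27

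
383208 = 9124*42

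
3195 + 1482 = 4677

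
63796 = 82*778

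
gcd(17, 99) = 1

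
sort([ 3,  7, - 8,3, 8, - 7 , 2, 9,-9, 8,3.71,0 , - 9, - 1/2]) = [ - 9, - 9, - 8, - 7 ,- 1/2, 0 , 2,3, 3, 3.71, 7, 8, 8,9]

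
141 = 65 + 76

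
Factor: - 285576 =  - 2^3*3^1*73^1*163^1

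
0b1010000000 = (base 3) 212201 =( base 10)640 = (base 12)454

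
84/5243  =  12/749 =0.02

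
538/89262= 269/44631 = 0.01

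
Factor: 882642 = 2^1*3^1*147107^1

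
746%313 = 120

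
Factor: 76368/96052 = 516/649 = 2^2*3^1 * 11^( - 1)*43^1*59^(  -  1 ) 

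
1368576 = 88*15552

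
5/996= 5/996= 0.01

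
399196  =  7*57028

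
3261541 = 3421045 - 159504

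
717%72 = 69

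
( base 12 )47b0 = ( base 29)9GJ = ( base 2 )1111101110100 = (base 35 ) 6K2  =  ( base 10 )8052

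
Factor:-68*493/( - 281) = 33524/281= 2^2 * 17^2*29^1*281^ ( - 1)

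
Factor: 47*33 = 3^1 * 11^1*47^1= 1551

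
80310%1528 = 854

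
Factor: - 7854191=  - 31^1*253361^1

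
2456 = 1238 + 1218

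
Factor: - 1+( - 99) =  - 100 = -2^2*5^2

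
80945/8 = 80945/8 =10118.12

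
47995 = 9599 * 5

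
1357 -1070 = 287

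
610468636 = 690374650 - 79906014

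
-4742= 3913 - 8655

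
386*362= 139732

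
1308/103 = 1308/103=12.70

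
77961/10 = 7796 + 1/10 = 7796.10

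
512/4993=512/4993=0.10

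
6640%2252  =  2136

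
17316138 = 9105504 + 8210634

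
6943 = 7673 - 730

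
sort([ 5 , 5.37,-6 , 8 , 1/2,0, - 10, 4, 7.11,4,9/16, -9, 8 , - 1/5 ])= [- 10, - 9, - 6,-1/5,0,  1/2,9/16 , 4,4 , 5, 5.37,7.11,8, 8 ]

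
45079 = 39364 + 5715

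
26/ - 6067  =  -26/6067 = - 0.00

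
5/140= 1/28 = 0.04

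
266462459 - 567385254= - 300922795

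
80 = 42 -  - 38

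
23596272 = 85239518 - 61643246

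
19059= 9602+9457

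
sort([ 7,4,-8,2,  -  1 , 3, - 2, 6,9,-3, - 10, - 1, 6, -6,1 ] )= [-10,-8, - 6, - 3, - 2,- 1 ,-1, 1,2,3,4,6,6,7 , 9]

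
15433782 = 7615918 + 7817864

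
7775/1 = 7775 = 7775.00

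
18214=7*2602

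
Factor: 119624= 2^3*19^1*787^1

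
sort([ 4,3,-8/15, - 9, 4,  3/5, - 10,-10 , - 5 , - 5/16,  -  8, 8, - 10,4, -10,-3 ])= [-10, - 10, - 10, - 10,-9, - 8, - 5,  -  3, - 8/15 , - 5/16, 3/5, 3, 4, 4,4, 8 ]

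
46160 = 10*4616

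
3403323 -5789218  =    -  2385895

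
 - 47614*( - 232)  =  11046448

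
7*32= 224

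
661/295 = 661/295 = 2.24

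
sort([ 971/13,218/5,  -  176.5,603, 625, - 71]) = [ - 176.5, - 71, 218/5, 971/13,603,625] 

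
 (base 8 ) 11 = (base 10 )9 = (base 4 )21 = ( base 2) 1001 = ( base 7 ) 12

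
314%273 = 41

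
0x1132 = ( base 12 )266A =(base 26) 6D8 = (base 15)1487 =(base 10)4402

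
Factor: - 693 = -3^2*7^1*11^1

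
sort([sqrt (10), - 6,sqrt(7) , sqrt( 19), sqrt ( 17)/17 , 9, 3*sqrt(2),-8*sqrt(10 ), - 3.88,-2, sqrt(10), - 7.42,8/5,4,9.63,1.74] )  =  [ - 8*sqrt(10), - 7.42,-6, - 3.88, - 2,  sqrt( 17)/17, 8/5,1.74,sqrt( 7),sqrt( 10) , sqrt(10 ),4,3*sqrt( 2), sqrt( 19),  9,9.63] 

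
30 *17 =510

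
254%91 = 72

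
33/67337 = 33/67337 = 0.00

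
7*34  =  238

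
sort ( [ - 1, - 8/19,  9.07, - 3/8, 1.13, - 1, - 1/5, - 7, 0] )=[ - 7, - 1, - 1,-8/19 , - 3/8 , - 1/5,0, 1.13, 9.07]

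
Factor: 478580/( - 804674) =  - 239290/402337 = -2^1*5^1*13^( - 1) * 23929^1*30949^ (-1 )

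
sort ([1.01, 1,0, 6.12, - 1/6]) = [ -1/6, 0,1, 1.01, 6.12]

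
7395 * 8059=59596305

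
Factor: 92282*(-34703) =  -3202462246 =- 2^1*34703^1*46141^1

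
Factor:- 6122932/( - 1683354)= 2^1*3^( - 1 )*157^( - 1 )*163^1*1787^( - 1 )*9391^1=3061466/841677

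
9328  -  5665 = 3663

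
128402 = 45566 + 82836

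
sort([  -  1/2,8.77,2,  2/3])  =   [-1/2,2/3, 2,8.77]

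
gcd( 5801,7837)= 1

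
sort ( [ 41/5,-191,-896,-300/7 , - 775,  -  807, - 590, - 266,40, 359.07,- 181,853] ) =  [ - 896, - 807, - 775, - 590, - 266, - 191, - 181,  -  300/7,41/5,40 , 359.07,853]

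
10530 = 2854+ 7676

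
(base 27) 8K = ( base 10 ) 236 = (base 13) 152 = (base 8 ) 354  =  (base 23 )A6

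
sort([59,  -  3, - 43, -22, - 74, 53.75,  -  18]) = [ - 74, - 43,-22, - 18 ,  -  3, 53.75,59 ]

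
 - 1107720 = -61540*18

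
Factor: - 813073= - 23^2 * 29^1*53^1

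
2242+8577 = 10819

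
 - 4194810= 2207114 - 6401924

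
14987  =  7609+7378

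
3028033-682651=2345382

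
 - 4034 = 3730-7764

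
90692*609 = 55231428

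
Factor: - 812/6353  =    -  2^2 *7^1*29^1*6353^(  -  1) 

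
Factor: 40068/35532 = 47^(  -  1)*53^1 = 53/47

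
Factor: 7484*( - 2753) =-20603452 = -  2^2*1871^1*2753^1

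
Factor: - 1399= - 1399^1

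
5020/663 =5020/663=7.57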